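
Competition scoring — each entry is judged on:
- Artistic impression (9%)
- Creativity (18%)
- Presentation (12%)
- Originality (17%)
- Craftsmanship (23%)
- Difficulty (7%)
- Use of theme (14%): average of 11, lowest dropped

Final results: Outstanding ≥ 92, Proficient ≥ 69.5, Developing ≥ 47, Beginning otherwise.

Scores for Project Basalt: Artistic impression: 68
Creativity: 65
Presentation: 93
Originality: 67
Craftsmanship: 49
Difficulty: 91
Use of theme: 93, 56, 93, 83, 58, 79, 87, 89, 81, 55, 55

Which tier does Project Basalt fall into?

Developing

Use of theme: drop 55 → average of remaining 10 = 774/10 = 77.4
Weighted total:
  Artistic impression 68 × 0.09 = 6.12
  Creativity 65 × 0.18 = 11.7
  Presentation 93 × 0.12 = 11.16
  Originality 67 × 0.17 = 11.39
  Craftsmanship 49 × 0.23 = 11.27
  Difficulty 91 × 0.07 = 6.37
  Use of theme 77.4 × 0.14 = 10.836
Sum = 68.846
68.846 is ≥ 47 and < 69.5 → Developing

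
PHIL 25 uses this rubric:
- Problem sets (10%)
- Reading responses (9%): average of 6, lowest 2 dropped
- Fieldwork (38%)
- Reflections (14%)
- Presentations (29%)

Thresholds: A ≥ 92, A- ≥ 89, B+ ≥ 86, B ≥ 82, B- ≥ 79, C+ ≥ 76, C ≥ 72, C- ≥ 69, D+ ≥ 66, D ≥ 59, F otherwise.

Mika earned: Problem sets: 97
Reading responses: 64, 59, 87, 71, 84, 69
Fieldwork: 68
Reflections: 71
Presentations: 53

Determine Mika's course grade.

Reading responses: drop 59, 64 → average of remaining 4 = 311/4 = 77.75
Weighted total:
  Problem sets 97 × 0.1 = 9.7
  Reading responses 77.75 × 0.09 = 6.9975
  Fieldwork 68 × 0.38 = 25.84
  Reflections 71 × 0.14 = 9.94
  Presentations 53 × 0.29 = 15.37
Sum = 67.8475
67.8475 is ≥ 66 and < 69 → D+

D+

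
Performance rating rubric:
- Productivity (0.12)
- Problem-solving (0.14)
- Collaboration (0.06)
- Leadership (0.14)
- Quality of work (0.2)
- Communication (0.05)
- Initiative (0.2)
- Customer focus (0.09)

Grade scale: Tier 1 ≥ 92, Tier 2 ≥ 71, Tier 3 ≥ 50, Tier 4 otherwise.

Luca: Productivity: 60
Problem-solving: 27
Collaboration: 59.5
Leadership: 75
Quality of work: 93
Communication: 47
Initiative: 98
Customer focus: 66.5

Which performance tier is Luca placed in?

Tier 2

Weighted total:
  Productivity 60 × 0.12 = 7.2
  Problem-solving 27 × 0.14 = 3.78
  Collaboration 59.5 × 0.06 = 3.57
  Leadership 75 × 0.14 = 10.5
  Quality of work 93 × 0.2 = 18.6
  Communication 47 × 0.05 = 2.35
  Initiative 98 × 0.2 = 19.6
  Customer focus 66.5 × 0.09 = 5.985
Sum = 71.585
71.585 is ≥ 71 and < 92 → Tier 2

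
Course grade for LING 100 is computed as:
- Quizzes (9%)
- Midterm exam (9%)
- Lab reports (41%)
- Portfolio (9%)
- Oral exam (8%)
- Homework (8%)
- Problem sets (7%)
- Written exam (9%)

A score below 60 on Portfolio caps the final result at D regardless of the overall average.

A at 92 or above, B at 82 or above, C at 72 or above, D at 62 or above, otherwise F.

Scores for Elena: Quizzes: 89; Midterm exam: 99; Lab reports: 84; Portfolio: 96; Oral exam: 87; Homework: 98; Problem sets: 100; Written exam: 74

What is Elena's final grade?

Portfolio score 96 ≥ 60: minimum met.
Weighted total:
  Quizzes 89 × 0.09 = 8.01
  Midterm exam 99 × 0.09 = 8.91
  Lab reports 84 × 0.41 = 34.44
  Portfolio 96 × 0.09 = 8.64
  Oral exam 87 × 0.08 = 6.96
  Homework 98 × 0.08 = 7.84
  Problem sets 100 × 0.07 = 7
  Written exam 74 × 0.09 = 6.66
Sum = 88.46
88.46 is ≥ 82 and < 92 → B

B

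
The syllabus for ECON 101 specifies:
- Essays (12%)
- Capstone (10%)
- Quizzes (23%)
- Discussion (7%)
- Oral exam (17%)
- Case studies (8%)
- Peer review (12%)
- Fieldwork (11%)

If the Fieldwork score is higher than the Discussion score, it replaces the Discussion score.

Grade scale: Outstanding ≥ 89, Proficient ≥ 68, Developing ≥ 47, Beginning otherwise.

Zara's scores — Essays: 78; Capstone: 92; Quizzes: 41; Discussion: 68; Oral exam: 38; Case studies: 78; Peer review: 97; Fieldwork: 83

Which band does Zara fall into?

Developing

Fieldwork (83) > Discussion (68), so Discussion counts as 83.
Weighted total:
  Essays 78 × 0.12 = 9.36
  Capstone 92 × 0.1 = 9.2
  Quizzes 41 × 0.23 = 9.43
  Discussion 83 × 0.07 = 5.81
  Oral exam 38 × 0.17 = 6.46
  Case studies 78 × 0.08 = 6.24
  Peer review 97 × 0.12 = 11.64
  Fieldwork 83 × 0.11 = 9.13
Sum = 67.27
67.27 is ≥ 47 and < 68 → Developing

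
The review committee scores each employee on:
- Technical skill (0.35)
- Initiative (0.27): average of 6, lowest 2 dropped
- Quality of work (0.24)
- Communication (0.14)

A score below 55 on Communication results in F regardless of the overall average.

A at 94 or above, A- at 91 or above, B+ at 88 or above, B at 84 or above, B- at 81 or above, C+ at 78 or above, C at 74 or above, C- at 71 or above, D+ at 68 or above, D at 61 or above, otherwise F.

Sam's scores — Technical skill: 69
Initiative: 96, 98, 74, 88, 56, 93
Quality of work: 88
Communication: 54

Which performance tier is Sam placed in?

F

Initiative: drop 56, 74 → average of remaining 4 = 375/4 = 93.75
Communication score 54 < 55: minimum not met.
Weighted total:
  Technical skill 69 × 0.35 = 24.15
  Initiative 93.75 × 0.27 = 25.3125
  Quality of work 88 × 0.24 = 21.12
  Communication 54 × 0.14 = 7.56
Sum = 78.1425
Because the Communication minimum was not met, the result is F.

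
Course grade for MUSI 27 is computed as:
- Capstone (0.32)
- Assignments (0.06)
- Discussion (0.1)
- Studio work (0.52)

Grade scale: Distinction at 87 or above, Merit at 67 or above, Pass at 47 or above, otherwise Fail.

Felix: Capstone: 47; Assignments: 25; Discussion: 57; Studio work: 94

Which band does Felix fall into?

Merit

Weighted total:
  Capstone 47 × 0.32 = 15.04
  Assignments 25 × 0.06 = 1.5
  Discussion 57 × 0.1 = 5.7
  Studio work 94 × 0.52 = 48.88
Sum = 71.12
71.12 is ≥ 67 and < 87 → Merit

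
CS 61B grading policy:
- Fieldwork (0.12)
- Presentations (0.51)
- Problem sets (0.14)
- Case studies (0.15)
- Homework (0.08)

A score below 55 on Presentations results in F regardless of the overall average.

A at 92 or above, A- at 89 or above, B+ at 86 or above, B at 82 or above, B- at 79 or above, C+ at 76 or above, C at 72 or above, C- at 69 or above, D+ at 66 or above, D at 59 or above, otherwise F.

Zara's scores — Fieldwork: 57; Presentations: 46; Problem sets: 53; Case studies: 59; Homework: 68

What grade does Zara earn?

Presentations score 46 < 55: minimum not met.
Weighted total:
  Fieldwork 57 × 0.12 = 6.84
  Presentations 46 × 0.51 = 23.46
  Problem sets 53 × 0.14 = 7.42
  Case studies 59 × 0.15 = 8.85
  Homework 68 × 0.08 = 5.44
Sum = 52.01
Because the Presentations minimum was not met, the result is F.

F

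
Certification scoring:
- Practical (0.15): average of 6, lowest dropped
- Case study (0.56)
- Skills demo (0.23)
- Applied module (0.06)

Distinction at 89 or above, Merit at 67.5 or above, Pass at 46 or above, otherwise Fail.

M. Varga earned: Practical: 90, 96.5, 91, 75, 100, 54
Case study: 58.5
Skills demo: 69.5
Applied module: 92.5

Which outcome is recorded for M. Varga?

Merit

Practical: drop 54 → average of remaining 5 = 452.5/5 = 90.5
Weighted total:
  Practical 90.5 × 0.15 = 13.575
  Case study 58.5 × 0.56 = 32.76
  Skills demo 69.5 × 0.23 = 15.985
  Applied module 92.5 × 0.06 = 5.55
Sum = 67.87
67.87 is ≥ 67.5 and < 89 → Merit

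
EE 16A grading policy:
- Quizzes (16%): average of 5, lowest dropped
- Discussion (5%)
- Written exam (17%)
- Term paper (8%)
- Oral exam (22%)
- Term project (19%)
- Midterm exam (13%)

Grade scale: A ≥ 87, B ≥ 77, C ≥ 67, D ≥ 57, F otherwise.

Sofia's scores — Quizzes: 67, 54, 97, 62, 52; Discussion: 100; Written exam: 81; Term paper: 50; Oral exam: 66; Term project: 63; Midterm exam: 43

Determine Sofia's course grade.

Quizzes: drop 52 → average of remaining 4 = 280/4 = 70
Weighted total:
  Quizzes 70 × 0.16 = 11.2
  Discussion 100 × 0.05 = 5
  Written exam 81 × 0.17 = 13.77
  Term paper 50 × 0.08 = 4
  Oral exam 66 × 0.22 = 14.52
  Term project 63 × 0.19 = 11.97
  Midterm exam 43 × 0.13 = 5.59
Sum = 66.05
66.05 is ≥ 57 and < 67 → D

D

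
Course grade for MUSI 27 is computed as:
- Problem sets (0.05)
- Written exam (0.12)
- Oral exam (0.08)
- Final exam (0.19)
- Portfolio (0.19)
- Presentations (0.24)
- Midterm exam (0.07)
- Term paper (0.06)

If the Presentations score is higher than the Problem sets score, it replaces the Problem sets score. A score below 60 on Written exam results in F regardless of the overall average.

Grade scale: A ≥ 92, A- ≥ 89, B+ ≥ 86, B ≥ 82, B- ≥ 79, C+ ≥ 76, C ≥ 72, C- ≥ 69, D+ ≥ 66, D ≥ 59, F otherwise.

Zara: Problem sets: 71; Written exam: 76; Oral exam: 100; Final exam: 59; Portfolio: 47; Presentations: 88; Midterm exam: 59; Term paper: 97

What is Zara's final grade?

C

Presentations (88) > Problem sets (71), so Problem sets counts as 88.
Written exam score 76 ≥ 60: minimum met.
Weighted total:
  Problem sets 88 × 0.05 = 4.4
  Written exam 76 × 0.12 = 9.12
  Oral exam 100 × 0.08 = 8
  Final exam 59 × 0.19 = 11.21
  Portfolio 47 × 0.19 = 8.93
  Presentations 88 × 0.24 = 21.12
  Midterm exam 59 × 0.07 = 4.13
  Term paper 97 × 0.06 = 5.82
Sum = 72.73
72.73 is ≥ 72 and < 76 → C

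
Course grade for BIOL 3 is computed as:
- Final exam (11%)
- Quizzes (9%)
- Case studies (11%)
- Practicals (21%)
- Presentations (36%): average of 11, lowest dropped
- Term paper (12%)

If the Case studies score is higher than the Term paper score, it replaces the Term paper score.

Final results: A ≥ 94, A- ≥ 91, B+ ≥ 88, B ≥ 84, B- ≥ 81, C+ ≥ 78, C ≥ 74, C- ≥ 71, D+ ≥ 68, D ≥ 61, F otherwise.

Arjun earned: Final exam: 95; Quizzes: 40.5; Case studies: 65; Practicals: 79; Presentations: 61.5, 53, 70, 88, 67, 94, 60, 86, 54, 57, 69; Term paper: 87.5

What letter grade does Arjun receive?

Presentations: drop 53 → average of remaining 10 = 706.5/10 = 70.65
Case studies (65) ≤ Term paper (87.5), so Term paper stays at 87.5.
Weighted total:
  Final exam 95 × 0.11 = 10.45
  Quizzes 40.5 × 0.09 = 3.645
  Case studies 65 × 0.11 = 7.15
  Practicals 79 × 0.21 = 16.59
  Presentations 70.65 × 0.36 = 25.434
  Term paper 87.5 × 0.12 = 10.5
Sum = 73.769
73.769 is ≥ 71 and < 74 → C-

C-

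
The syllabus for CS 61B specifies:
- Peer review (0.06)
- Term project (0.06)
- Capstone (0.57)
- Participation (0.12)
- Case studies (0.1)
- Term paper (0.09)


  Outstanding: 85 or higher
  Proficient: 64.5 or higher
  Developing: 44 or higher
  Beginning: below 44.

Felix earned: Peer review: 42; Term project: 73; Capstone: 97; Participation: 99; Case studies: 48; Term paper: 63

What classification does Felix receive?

Weighted total:
  Peer review 42 × 0.06 = 2.52
  Term project 73 × 0.06 = 4.38
  Capstone 97 × 0.57 = 55.29
  Participation 99 × 0.12 = 11.88
  Case studies 48 × 0.1 = 4.8
  Term paper 63 × 0.09 = 5.67
Sum = 84.54
84.54 is ≥ 64.5 and < 85 → Proficient

Proficient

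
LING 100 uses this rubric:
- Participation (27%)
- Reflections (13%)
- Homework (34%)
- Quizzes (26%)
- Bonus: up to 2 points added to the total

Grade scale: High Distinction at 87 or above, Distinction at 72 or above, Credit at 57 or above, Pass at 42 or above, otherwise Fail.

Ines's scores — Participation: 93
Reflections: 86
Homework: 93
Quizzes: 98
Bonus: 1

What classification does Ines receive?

Weighted total:
  Participation 93 × 0.27 = 25.11
  Reflections 86 × 0.13 = 11.18
  Homework 93 × 0.34 = 31.62
  Quizzes 98 × 0.26 = 25.48
Sum = 93.39
Bonus: 93.39 + 1 = 94.39
94.39 ≥ 87 → High Distinction

High Distinction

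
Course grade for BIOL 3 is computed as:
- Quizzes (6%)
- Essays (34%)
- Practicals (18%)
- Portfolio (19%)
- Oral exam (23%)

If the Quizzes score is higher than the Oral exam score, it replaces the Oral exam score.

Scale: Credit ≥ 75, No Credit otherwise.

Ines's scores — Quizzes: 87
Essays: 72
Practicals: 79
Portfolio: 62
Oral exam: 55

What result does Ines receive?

Credit

Quizzes (87) > Oral exam (55), so Oral exam counts as 87.
Weighted total:
  Quizzes 87 × 0.06 = 5.22
  Essays 72 × 0.34 = 24.48
  Practicals 79 × 0.18 = 14.22
  Portfolio 62 × 0.19 = 11.78
  Oral exam 87 × 0.23 = 20.01
Sum = 75.71
75.71 ≥ 75 → Credit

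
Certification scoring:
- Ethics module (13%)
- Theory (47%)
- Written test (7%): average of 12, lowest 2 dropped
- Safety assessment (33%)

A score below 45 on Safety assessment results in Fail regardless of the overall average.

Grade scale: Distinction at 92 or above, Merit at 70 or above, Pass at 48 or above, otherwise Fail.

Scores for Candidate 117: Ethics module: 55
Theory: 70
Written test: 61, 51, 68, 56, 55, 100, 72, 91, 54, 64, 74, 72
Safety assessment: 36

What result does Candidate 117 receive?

Fail

Written test: drop 51, 54 → average of remaining 10 = 713/10 = 71.3
Safety assessment score 36 < 45: minimum not met.
Weighted total:
  Ethics module 55 × 0.13 = 7.15
  Theory 70 × 0.47 = 32.9
  Written test 71.3 × 0.07 = 4.991
  Safety assessment 36 × 0.33 = 11.88
Sum = 56.921
Because the Safety assessment minimum was not met, the result is Fail.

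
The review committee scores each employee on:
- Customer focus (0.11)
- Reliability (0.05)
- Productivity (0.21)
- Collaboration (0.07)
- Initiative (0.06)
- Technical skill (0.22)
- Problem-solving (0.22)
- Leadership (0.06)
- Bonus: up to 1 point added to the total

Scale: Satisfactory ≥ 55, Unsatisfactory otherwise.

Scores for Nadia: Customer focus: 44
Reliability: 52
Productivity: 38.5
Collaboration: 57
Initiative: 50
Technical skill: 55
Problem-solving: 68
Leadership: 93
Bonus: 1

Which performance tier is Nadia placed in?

Weighted total:
  Customer focus 44 × 0.11 = 4.84
  Reliability 52 × 0.05 = 2.6
  Productivity 38.5 × 0.21 = 8.085
  Collaboration 57 × 0.07 = 3.99
  Initiative 50 × 0.06 = 3
  Technical skill 55 × 0.22 = 12.1
  Problem-solving 68 × 0.22 = 14.96
  Leadership 93 × 0.06 = 5.58
Sum = 55.155
Bonus: 55.155 + 1 = 56.155
56.155 ≥ 55 → Satisfactory

Satisfactory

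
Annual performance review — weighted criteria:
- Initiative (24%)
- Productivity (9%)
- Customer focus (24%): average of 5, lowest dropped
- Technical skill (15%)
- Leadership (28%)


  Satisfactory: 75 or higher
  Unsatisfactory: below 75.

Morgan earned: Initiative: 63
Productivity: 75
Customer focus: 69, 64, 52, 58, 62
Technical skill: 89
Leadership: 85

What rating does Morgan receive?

Unsatisfactory

Customer focus: drop 52 → average of remaining 4 = 253/4 = 63.25
Weighted total:
  Initiative 63 × 0.24 = 15.12
  Productivity 75 × 0.09 = 6.75
  Customer focus 63.25 × 0.24 = 15.18
  Technical skill 89 × 0.15 = 13.35
  Leadership 85 × 0.28 = 23.8
Sum = 74.2
74.2 < 75 → Unsatisfactory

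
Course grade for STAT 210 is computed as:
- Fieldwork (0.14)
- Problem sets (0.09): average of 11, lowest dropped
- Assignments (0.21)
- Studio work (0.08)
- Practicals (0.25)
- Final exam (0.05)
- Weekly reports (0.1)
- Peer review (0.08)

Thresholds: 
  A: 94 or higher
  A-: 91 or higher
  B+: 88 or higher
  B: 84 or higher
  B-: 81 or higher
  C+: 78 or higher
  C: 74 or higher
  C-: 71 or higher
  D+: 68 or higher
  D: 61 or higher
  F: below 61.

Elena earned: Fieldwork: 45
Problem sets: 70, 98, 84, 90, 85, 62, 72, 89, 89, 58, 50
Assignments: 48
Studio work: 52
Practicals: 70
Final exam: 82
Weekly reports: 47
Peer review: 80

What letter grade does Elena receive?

Problem sets: drop 50 → average of remaining 10 = 797/10 = 79.7
Weighted total:
  Fieldwork 45 × 0.14 = 6.3
  Problem sets 79.7 × 0.09 = 7.173
  Assignments 48 × 0.21 = 10.08
  Studio work 52 × 0.08 = 4.16
  Practicals 70 × 0.25 = 17.5
  Final exam 82 × 0.05 = 4.1
  Weekly reports 47 × 0.1 = 4.7
  Peer review 80 × 0.08 = 6.4
Sum = 60.413
60.413 < 61 → F

F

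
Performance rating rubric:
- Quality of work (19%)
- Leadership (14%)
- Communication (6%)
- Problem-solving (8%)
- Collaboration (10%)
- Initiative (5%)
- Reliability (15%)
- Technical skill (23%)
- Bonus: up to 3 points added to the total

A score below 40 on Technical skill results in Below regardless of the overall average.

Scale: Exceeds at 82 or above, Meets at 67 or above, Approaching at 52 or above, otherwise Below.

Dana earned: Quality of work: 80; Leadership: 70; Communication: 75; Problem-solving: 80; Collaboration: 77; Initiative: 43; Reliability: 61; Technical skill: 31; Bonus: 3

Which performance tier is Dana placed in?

Below

Technical skill score 31 < 40: minimum not met.
Weighted total:
  Quality of work 80 × 0.19 = 15.2
  Leadership 70 × 0.14 = 9.8
  Communication 75 × 0.06 = 4.5
  Problem-solving 80 × 0.08 = 6.4
  Collaboration 77 × 0.1 = 7.7
  Initiative 43 × 0.05 = 2.15
  Reliability 61 × 0.15 = 9.15
  Technical skill 31 × 0.23 = 7.13
Sum = 62.03
Bonus: 62.03 + 3 = 65.03
Because the Technical skill minimum was not met, the result is Below.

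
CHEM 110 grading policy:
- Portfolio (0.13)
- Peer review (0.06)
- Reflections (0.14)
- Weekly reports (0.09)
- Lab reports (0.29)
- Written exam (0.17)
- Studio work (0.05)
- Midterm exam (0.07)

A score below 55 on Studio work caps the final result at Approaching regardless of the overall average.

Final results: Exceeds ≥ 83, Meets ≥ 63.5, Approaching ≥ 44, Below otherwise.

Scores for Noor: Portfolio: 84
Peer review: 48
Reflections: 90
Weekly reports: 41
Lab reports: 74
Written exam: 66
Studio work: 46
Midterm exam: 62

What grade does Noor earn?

Approaching

Studio work score 46 < 55: minimum not met.
Weighted total:
  Portfolio 84 × 0.13 = 10.92
  Peer review 48 × 0.06 = 2.88
  Reflections 90 × 0.14 = 12.6
  Weekly reports 41 × 0.09 = 3.69
  Lab reports 74 × 0.29 = 21.46
  Written exam 66 × 0.17 = 11.22
  Studio work 46 × 0.05 = 2.3
  Midterm exam 62 × 0.07 = 4.34
Sum = 69.41
69.41 would be Meets; cap at Approaching applies → Approaching.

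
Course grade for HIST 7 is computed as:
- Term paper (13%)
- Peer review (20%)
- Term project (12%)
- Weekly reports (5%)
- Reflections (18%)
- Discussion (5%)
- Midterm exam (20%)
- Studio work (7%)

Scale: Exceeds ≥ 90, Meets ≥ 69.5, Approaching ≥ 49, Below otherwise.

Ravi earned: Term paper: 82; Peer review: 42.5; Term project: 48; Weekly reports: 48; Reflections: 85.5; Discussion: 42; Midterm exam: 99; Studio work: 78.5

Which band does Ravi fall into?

Meets

Weighted total:
  Term paper 82 × 0.13 = 10.66
  Peer review 42.5 × 0.2 = 8.5
  Term project 48 × 0.12 = 5.76
  Weekly reports 48 × 0.05 = 2.4
  Reflections 85.5 × 0.18 = 15.39
  Discussion 42 × 0.05 = 2.1
  Midterm exam 99 × 0.2 = 19.8
  Studio work 78.5 × 0.07 = 5.495
Sum = 70.105
70.105 is ≥ 69.5 and < 90 → Meets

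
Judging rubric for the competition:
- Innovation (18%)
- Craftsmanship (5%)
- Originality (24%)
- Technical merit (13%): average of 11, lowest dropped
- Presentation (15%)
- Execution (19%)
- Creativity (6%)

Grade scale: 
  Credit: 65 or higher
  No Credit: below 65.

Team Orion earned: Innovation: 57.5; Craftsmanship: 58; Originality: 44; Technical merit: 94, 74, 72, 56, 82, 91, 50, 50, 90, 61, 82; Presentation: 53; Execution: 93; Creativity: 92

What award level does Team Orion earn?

No Credit

Technical merit: drop 50 → average of remaining 10 = 752/10 = 75.2
Weighted total:
  Innovation 57.5 × 0.18 = 10.35
  Craftsmanship 58 × 0.05 = 2.9
  Originality 44 × 0.24 = 10.56
  Technical merit 75.2 × 0.13 = 9.776
  Presentation 53 × 0.15 = 7.95
  Execution 93 × 0.19 = 17.67
  Creativity 92 × 0.06 = 5.52
Sum = 64.726
64.726 < 65 → No Credit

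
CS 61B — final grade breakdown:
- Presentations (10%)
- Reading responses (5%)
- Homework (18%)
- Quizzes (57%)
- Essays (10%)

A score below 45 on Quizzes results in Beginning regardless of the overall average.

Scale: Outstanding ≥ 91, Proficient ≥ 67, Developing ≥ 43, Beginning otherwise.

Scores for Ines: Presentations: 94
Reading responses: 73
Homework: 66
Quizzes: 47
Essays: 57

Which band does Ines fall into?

Developing

Quizzes score 47 ≥ 45: minimum met.
Weighted total:
  Presentations 94 × 0.1 = 9.4
  Reading responses 73 × 0.05 = 3.65
  Homework 66 × 0.18 = 11.88
  Quizzes 47 × 0.57 = 26.79
  Essays 57 × 0.1 = 5.7
Sum = 57.42
57.42 is ≥ 43 and < 67 → Developing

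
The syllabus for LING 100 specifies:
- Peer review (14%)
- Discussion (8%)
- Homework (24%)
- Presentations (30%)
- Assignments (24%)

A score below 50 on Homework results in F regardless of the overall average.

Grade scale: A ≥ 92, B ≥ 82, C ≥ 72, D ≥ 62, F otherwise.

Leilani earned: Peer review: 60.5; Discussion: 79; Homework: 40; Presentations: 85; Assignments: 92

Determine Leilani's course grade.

Homework score 40 < 50: minimum not met.
Weighted total:
  Peer review 60.5 × 0.14 = 8.47
  Discussion 79 × 0.08 = 6.32
  Homework 40 × 0.24 = 9.6
  Presentations 85 × 0.3 = 25.5
  Assignments 92 × 0.24 = 22.08
Sum = 71.97
Because the Homework minimum was not met, the result is F.

F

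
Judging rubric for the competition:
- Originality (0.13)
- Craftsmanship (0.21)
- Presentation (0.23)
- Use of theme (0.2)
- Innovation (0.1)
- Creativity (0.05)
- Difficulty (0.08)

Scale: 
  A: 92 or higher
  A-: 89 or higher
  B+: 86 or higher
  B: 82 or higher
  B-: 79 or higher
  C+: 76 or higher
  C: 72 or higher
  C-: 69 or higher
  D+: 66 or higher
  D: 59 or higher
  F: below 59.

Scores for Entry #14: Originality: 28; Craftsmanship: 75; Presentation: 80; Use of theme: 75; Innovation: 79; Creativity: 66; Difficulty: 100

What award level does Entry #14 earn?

C-

Weighted total:
  Originality 28 × 0.13 = 3.64
  Craftsmanship 75 × 0.21 = 15.75
  Presentation 80 × 0.23 = 18.4
  Use of theme 75 × 0.2 = 15
  Innovation 79 × 0.1 = 7.9
  Creativity 66 × 0.05 = 3.3
  Difficulty 100 × 0.08 = 8
Sum = 71.99
71.99 is ≥ 69 and < 72 → C-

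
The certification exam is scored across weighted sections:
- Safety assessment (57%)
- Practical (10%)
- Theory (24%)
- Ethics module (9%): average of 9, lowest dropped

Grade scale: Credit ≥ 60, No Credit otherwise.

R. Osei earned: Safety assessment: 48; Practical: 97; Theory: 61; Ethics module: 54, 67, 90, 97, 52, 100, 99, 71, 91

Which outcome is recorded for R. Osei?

No Credit

Ethics module: drop 52 → average of remaining 8 = 669/8 = 83.625
Weighted total:
  Safety assessment 48 × 0.57 = 27.36
  Practical 97 × 0.1 = 9.7
  Theory 61 × 0.24 = 14.64
  Ethics module 83.625 × 0.09 = 7.52625
Sum = 59.22625
59.22625 < 60 → No Credit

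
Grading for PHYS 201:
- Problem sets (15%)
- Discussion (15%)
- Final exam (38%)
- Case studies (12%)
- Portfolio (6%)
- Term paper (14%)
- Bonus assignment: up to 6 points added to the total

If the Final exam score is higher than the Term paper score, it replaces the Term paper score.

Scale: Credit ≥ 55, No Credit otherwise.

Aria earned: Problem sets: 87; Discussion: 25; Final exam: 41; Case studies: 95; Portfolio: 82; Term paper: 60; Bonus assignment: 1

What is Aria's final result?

Credit

Final exam (41) ≤ Term paper (60), so Term paper stays at 60.
Weighted total:
  Problem sets 87 × 0.15 = 13.05
  Discussion 25 × 0.15 = 3.75
  Final exam 41 × 0.38 = 15.58
  Case studies 95 × 0.12 = 11.4
  Portfolio 82 × 0.06 = 4.92
  Term paper 60 × 0.14 = 8.4
Sum = 57.1
Bonus assignment: 57.1 + 1 = 58.1
58.1 ≥ 55 → Credit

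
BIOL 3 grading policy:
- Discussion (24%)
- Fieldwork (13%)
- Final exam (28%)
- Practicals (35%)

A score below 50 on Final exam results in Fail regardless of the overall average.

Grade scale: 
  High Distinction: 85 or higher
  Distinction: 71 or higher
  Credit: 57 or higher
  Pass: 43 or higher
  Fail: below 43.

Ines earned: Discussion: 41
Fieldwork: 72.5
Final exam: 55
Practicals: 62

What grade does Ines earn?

Final exam score 55 ≥ 50: minimum met.
Weighted total:
  Discussion 41 × 0.24 = 9.84
  Fieldwork 72.5 × 0.13 = 9.425
  Final exam 55 × 0.28 = 15.4
  Practicals 62 × 0.35 = 21.7
Sum = 56.365
56.365 is ≥ 43 and < 57 → Pass

Pass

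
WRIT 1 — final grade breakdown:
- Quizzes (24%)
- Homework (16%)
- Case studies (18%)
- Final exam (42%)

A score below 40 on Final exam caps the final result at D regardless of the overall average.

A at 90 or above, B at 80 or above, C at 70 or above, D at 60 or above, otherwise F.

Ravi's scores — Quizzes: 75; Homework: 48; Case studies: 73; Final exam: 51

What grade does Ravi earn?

D

Final exam score 51 ≥ 40: minimum met.
Weighted total:
  Quizzes 75 × 0.24 = 18
  Homework 48 × 0.16 = 7.68
  Case studies 73 × 0.18 = 13.14
  Final exam 51 × 0.42 = 21.42
Sum = 60.24
60.24 is ≥ 60 and < 70 → D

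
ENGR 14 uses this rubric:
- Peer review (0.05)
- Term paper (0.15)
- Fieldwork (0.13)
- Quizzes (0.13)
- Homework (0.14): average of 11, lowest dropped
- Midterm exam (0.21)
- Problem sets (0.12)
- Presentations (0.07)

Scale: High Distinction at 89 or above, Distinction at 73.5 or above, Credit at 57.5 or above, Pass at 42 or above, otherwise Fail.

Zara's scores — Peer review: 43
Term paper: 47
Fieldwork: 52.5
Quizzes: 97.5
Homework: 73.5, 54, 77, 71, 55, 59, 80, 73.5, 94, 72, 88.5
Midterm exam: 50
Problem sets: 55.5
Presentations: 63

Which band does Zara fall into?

Homework: drop 54 → average of remaining 10 = 743.5/10 = 74.35
Weighted total:
  Peer review 43 × 0.05 = 2.15
  Term paper 47 × 0.15 = 7.05
  Fieldwork 52.5 × 0.13 = 6.825
  Quizzes 97.5 × 0.13 = 12.675
  Homework 74.35 × 0.14 = 10.409
  Midterm exam 50 × 0.21 = 10.5
  Problem sets 55.5 × 0.12 = 6.66
  Presentations 63 × 0.07 = 4.41
Sum = 60.679
60.679 is ≥ 57.5 and < 73.5 → Credit

Credit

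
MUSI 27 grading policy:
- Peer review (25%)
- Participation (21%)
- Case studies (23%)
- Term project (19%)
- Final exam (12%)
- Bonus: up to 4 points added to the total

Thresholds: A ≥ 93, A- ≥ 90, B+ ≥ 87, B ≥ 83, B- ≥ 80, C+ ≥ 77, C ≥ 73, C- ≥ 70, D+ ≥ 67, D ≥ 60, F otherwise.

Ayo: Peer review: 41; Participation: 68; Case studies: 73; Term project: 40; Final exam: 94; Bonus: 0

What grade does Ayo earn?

Weighted total:
  Peer review 41 × 0.25 = 10.25
  Participation 68 × 0.21 = 14.28
  Case studies 73 × 0.23 = 16.79
  Term project 40 × 0.19 = 7.6
  Final exam 94 × 0.12 = 11.28
Sum = 60.2
Bonus: 60.2 + 0 = 60.2
60.2 is ≥ 60 and < 67 → D

D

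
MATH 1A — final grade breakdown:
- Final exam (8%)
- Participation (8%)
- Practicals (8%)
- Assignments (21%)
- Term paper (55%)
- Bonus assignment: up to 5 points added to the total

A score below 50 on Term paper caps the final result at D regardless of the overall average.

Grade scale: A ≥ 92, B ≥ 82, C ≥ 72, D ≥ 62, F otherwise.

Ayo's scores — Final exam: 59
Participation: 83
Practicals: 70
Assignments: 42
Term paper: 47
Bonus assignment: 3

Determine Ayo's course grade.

F

Term paper score 47 < 50: minimum not met.
Weighted total:
  Final exam 59 × 0.08 = 4.72
  Participation 83 × 0.08 = 6.64
  Practicals 70 × 0.08 = 5.6
  Assignments 42 × 0.21 = 8.82
  Term paper 47 × 0.55 = 25.85
Sum = 51.63
Bonus assignment: 51.63 + 3 = 54.63
54.63 would be F; cap at D applies → F.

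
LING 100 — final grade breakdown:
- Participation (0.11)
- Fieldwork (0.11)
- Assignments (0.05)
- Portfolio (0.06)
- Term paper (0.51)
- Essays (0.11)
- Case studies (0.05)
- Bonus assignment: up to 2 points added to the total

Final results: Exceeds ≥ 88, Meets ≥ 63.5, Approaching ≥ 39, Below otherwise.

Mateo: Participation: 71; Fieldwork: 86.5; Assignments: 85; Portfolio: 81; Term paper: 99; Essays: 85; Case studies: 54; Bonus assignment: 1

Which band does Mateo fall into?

Exceeds

Weighted total:
  Participation 71 × 0.11 = 7.81
  Fieldwork 86.5 × 0.11 = 9.515
  Assignments 85 × 0.05 = 4.25
  Portfolio 81 × 0.06 = 4.86
  Term paper 99 × 0.51 = 50.49
  Essays 85 × 0.11 = 9.35
  Case studies 54 × 0.05 = 2.7
Sum = 88.975
Bonus assignment: 88.975 + 1 = 89.975
89.975 ≥ 88 → Exceeds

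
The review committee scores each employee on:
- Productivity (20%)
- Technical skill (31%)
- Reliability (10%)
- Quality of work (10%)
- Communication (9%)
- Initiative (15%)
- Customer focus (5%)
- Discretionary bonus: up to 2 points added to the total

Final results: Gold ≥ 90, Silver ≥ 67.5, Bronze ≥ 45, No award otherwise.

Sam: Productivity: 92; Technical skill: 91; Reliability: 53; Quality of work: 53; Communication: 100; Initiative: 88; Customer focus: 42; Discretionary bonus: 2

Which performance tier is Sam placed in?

Weighted total:
  Productivity 92 × 0.2 = 18.4
  Technical skill 91 × 0.31 = 28.21
  Reliability 53 × 0.1 = 5.3
  Quality of work 53 × 0.1 = 5.3
  Communication 100 × 0.09 = 9
  Initiative 88 × 0.15 = 13.2
  Customer focus 42 × 0.05 = 2.1
Sum = 81.51
Discretionary bonus: 81.51 + 2 = 83.51
83.51 is ≥ 67.5 and < 90 → Silver

Silver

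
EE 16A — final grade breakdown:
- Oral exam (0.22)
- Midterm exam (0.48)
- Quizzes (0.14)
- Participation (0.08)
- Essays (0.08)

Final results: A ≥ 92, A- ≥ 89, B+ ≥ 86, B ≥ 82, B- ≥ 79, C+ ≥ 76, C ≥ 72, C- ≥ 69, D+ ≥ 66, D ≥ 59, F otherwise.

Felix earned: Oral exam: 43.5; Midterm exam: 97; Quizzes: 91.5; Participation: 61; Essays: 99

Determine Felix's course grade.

B-

Weighted total:
  Oral exam 43.5 × 0.22 = 9.57
  Midterm exam 97 × 0.48 = 46.56
  Quizzes 91.5 × 0.14 = 12.81
  Participation 61 × 0.08 = 4.88
  Essays 99 × 0.08 = 7.92
Sum = 81.74
81.74 is ≥ 79 and < 82 → B-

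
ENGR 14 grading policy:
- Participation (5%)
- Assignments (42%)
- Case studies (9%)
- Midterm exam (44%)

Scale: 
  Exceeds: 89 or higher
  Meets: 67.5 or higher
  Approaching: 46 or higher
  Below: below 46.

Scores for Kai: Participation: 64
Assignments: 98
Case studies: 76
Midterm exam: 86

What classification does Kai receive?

Exceeds

Weighted total:
  Participation 64 × 0.05 = 3.2
  Assignments 98 × 0.42 = 41.16
  Case studies 76 × 0.09 = 6.84
  Midterm exam 86 × 0.44 = 37.84
Sum = 89.04
89.04 ≥ 89 → Exceeds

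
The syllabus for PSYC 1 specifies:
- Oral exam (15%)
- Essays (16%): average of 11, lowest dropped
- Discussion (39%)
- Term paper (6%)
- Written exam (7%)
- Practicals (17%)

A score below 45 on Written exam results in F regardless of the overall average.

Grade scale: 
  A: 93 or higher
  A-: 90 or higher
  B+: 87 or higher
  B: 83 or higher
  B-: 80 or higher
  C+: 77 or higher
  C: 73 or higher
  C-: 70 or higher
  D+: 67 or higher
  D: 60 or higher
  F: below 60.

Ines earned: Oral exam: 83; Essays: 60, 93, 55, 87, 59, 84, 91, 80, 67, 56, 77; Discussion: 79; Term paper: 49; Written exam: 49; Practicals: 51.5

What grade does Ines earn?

C-

Essays: drop 55 → average of remaining 10 = 754/10 = 75.4
Written exam score 49 ≥ 45: minimum met.
Weighted total:
  Oral exam 83 × 0.15 = 12.45
  Essays 75.4 × 0.16 = 12.064
  Discussion 79 × 0.39 = 30.81
  Term paper 49 × 0.06 = 2.94
  Written exam 49 × 0.07 = 3.43
  Practicals 51.5 × 0.17 = 8.755
Sum = 70.449
70.449 is ≥ 70 and < 73 → C-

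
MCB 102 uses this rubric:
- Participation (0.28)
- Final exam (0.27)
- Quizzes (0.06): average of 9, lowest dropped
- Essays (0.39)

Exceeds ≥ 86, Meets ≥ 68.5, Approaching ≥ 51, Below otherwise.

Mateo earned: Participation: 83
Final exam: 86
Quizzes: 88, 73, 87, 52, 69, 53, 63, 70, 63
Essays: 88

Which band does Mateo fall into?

Quizzes: drop 52 → average of remaining 8 = 566/8 = 70.75
Weighted total:
  Participation 83 × 0.28 = 23.24
  Final exam 86 × 0.27 = 23.22
  Quizzes 70.75 × 0.06 = 4.245
  Essays 88 × 0.39 = 34.32
Sum = 85.025
85.025 is ≥ 68.5 and < 86 → Meets

Meets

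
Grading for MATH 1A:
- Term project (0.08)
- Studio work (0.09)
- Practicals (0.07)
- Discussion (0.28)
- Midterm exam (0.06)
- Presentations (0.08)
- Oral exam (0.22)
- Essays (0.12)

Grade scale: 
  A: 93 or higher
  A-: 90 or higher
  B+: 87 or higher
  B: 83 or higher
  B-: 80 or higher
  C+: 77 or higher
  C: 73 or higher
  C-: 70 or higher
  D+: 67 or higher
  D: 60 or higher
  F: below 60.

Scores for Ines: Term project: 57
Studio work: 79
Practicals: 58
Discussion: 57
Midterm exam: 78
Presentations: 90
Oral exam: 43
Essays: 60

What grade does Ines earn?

Weighted total:
  Term project 57 × 0.08 = 4.56
  Studio work 79 × 0.09 = 7.11
  Practicals 58 × 0.07 = 4.06
  Discussion 57 × 0.28 = 15.96
  Midterm exam 78 × 0.06 = 4.68
  Presentations 90 × 0.08 = 7.2
  Oral exam 43 × 0.22 = 9.46
  Essays 60 × 0.12 = 7.2
Sum = 60.23
60.23 is ≥ 60 and < 67 → D

D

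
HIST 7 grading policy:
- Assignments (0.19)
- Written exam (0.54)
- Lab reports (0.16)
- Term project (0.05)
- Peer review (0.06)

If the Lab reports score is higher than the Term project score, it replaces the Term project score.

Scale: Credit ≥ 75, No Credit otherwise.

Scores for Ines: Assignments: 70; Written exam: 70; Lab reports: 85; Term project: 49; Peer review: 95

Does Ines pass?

Lab reports (85) > Term project (49), so Term project counts as 85.
Weighted total:
  Assignments 70 × 0.19 = 13.3
  Written exam 70 × 0.54 = 37.8
  Lab reports 85 × 0.16 = 13.6
  Term project 85 × 0.05 = 4.25
  Peer review 95 × 0.06 = 5.7
Sum = 74.65
74.65 < 75 → No Credit

No Credit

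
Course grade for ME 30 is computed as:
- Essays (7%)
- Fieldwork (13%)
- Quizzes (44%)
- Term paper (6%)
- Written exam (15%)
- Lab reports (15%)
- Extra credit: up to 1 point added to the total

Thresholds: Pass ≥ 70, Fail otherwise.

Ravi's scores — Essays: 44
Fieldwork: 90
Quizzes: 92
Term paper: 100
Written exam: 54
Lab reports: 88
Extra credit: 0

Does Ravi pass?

Pass

Weighted total:
  Essays 44 × 0.07 = 3.08
  Fieldwork 90 × 0.13 = 11.7
  Quizzes 92 × 0.44 = 40.48
  Term paper 100 × 0.06 = 6
  Written exam 54 × 0.15 = 8.1
  Lab reports 88 × 0.15 = 13.2
Sum = 82.56
Extra credit: 82.56 + 0 = 82.56
82.56 ≥ 70 → Pass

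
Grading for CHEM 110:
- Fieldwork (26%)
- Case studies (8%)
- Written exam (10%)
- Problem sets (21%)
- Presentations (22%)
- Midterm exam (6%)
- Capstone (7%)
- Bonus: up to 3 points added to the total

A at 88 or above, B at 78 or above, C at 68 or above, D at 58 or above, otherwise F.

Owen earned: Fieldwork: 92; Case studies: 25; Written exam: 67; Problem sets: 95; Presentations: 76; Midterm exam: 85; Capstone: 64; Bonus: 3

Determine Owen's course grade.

Weighted total:
  Fieldwork 92 × 0.26 = 23.92
  Case studies 25 × 0.08 = 2
  Written exam 67 × 0.1 = 6.7
  Problem sets 95 × 0.21 = 19.95
  Presentations 76 × 0.22 = 16.72
  Midterm exam 85 × 0.06 = 5.1
  Capstone 64 × 0.07 = 4.48
Sum = 78.87
Bonus: 78.87 + 3 = 81.87
81.87 is ≥ 78 and < 88 → B

B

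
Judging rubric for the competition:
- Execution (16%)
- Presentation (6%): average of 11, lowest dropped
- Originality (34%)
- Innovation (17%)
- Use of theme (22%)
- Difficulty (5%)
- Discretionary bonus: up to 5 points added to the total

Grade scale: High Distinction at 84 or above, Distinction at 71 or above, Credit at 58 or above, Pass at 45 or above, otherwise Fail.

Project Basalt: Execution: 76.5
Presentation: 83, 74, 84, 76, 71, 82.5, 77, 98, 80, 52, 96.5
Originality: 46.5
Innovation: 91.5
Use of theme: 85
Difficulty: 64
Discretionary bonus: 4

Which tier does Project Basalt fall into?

Presentation: drop 52 → average of remaining 10 = 822/10 = 82.2
Weighted total:
  Execution 76.5 × 0.16 = 12.24
  Presentation 82.2 × 0.06 = 4.932
  Originality 46.5 × 0.34 = 15.81
  Innovation 91.5 × 0.17 = 15.555
  Use of theme 85 × 0.22 = 18.7
  Difficulty 64 × 0.05 = 3.2
Sum = 70.437
Discretionary bonus: 70.437 + 4 = 74.437
74.437 is ≥ 71 and < 84 → Distinction

Distinction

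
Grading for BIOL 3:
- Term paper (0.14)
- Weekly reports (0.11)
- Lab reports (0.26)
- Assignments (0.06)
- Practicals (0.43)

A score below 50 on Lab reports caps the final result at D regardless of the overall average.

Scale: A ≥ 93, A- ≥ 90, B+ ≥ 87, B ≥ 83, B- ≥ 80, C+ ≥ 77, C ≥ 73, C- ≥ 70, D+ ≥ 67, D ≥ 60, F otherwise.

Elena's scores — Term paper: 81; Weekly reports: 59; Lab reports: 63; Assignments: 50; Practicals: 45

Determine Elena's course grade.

F

Lab reports score 63 ≥ 50: minimum met.
Weighted total:
  Term paper 81 × 0.14 = 11.34
  Weekly reports 59 × 0.11 = 6.49
  Lab reports 63 × 0.26 = 16.38
  Assignments 50 × 0.06 = 3
  Practicals 45 × 0.43 = 19.35
Sum = 56.56
56.56 < 60 → F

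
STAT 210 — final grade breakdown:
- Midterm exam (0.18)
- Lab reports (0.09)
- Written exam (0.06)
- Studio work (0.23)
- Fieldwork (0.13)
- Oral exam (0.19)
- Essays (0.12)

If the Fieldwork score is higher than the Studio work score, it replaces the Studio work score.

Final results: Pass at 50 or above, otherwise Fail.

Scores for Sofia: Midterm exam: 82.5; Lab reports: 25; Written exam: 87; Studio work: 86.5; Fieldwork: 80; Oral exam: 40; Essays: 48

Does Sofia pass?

Fieldwork (80) ≤ Studio work (86.5), so Studio work stays at 86.5.
Weighted total:
  Midterm exam 82.5 × 0.18 = 14.85
  Lab reports 25 × 0.09 = 2.25
  Written exam 87 × 0.06 = 5.22
  Studio work 86.5 × 0.23 = 19.895
  Fieldwork 80 × 0.13 = 10.4
  Oral exam 40 × 0.19 = 7.6
  Essays 48 × 0.12 = 5.76
Sum = 65.975
65.975 ≥ 50 → Pass

Pass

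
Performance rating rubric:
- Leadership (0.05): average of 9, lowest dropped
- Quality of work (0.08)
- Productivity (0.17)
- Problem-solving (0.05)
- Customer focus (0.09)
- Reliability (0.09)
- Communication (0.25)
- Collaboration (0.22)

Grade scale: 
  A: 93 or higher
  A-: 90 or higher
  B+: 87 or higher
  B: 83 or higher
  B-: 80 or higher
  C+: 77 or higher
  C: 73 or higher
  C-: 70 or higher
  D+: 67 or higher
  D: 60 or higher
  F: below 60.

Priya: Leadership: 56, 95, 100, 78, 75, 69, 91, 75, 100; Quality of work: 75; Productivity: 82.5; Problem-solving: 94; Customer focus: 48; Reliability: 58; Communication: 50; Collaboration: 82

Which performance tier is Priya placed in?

D+

Leadership: drop 56 → average of remaining 8 = 683/8 = 85.375
Weighted total:
  Leadership 85.375 × 0.05 = 4.26875
  Quality of work 75 × 0.08 = 6
  Productivity 82.5 × 0.17 = 14.025
  Problem-solving 94 × 0.05 = 4.7
  Customer focus 48 × 0.09 = 4.32
  Reliability 58 × 0.09 = 5.22
  Communication 50 × 0.25 = 12.5
  Collaboration 82 × 0.22 = 18.04
Sum = 69.07375
69.07375 is ≥ 67 and < 70 → D+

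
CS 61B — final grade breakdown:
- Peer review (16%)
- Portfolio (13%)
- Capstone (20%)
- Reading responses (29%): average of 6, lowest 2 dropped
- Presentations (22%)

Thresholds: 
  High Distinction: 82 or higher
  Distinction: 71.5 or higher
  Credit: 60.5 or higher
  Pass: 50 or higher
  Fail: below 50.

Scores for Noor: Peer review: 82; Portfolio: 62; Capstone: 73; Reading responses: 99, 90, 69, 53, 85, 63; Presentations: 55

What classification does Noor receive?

Reading responses: drop 53, 63 → average of remaining 4 = 343/4 = 85.75
Weighted total:
  Peer review 82 × 0.16 = 13.12
  Portfolio 62 × 0.13 = 8.06
  Capstone 73 × 0.2 = 14.6
  Reading responses 85.75 × 0.29 = 24.8675
  Presentations 55 × 0.22 = 12.1
Sum = 72.7475
72.7475 is ≥ 71.5 and < 82 → Distinction

Distinction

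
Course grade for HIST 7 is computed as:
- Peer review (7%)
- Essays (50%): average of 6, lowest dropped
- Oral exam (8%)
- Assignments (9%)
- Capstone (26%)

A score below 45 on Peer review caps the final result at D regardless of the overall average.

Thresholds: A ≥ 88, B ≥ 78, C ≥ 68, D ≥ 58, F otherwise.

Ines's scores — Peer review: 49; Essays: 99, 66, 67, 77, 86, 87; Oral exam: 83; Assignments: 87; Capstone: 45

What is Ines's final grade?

Essays: drop 66 → average of remaining 5 = 416/5 = 83.2
Peer review score 49 ≥ 45: minimum met.
Weighted total:
  Peer review 49 × 0.07 = 3.43
  Essays 83.2 × 0.5 = 41.6
  Oral exam 83 × 0.08 = 6.64
  Assignments 87 × 0.09 = 7.83
  Capstone 45 × 0.26 = 11.7
Sum = 71.2
71.2 is ≥ 68 and < 78 → C

C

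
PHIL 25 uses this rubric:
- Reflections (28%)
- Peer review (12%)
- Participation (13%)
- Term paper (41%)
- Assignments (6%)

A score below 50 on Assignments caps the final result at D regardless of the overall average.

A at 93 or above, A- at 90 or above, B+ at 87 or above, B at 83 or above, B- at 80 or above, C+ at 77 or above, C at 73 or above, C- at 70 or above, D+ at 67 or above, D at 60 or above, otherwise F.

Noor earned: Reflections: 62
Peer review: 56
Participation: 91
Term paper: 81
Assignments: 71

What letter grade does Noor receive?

Assignments score 71 ≥ 50: minimum met.
Weighted total:
  Reflections 62 × 0.28 = 17.36
  Peer review 56 × 0.12 = 6.72
  Participation 91 × 0.13 = 11.83
  Term paper 81 × 0.41 = 33.21
  Assignments 71 × 0.06 = 4.26
Sum = 73.38
73.38 is ≥ 73 and < 77 → C

C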